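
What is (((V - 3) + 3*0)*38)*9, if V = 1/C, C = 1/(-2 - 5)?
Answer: -3420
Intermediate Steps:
C = -1/7 (C = 1/(-7) = -1/7 ≈ -0.14286)
V = -7 (V = 1/(-1/7) = -7)
(((V - 3) + 3*0)*38)*9 = (((-7 - 3) + 3*0)*38)*9 = ((-10 + 0)*38)*9 = -10*38*9 = -380*9 = -3420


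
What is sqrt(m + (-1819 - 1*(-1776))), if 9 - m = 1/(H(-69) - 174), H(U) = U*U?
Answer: I*sqrt(715383933)/4587 ≈ 5.831*I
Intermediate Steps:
H(U) = U**2
m = 41282/4587 (m = 9 - 1/((-69)**2 - 174) = 9 - 1/(4761 - 174) = 9 - 1/4587 = 41282/4587 ≈ 8.9998)
sqrt(m + (-1819 - 1*(-1776))) = sqrt(41282/4587 + (-1819 - 1*(-1776))) = sqrt(41282/4587 + (-1819 + 1776)) = sqrt(41282/4587 - 43) = sqrt(-155959/4587) = I*sqrt(715383933)/4587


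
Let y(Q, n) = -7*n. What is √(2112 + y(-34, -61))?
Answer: √2539 ≈ 50.388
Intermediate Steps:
√(2112 + y(-34, -61)) = √(2112 - 7*(-61)) = √(2112 + 427) = √2539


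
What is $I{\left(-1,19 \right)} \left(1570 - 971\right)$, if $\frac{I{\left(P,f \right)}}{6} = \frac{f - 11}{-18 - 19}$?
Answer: $- \frac{28752}{37} \approx -777.08$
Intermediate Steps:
$I{\left(P,f \right)} = \frac{66}{37} - \frac{6 f}{37}$ ($I{\left(P,f \right)} = 6 \frac{f - 11}{-18 - 19} = 6 \frac{-11 + f}{-37} = 6 \left(-11 + f\right) \left(- \frac{1}{37}\right) = 6 \left(\frac{11}{37} - \frac{f}{37}\right) = \frac{66}{37} - \frac{6 f}{37}$)
$I{\left(-1,19 \right)} \left(1570 - 971\right) = \left(\frac{66}{37} - \frac{114}{37}\right) \left(1570 - 971\right) = \left(\frac{66}{37} - \frac{114}{37}\right) 599 = \left(- \frac{48}{37}\right) 599 = - \frac{28752}{37}$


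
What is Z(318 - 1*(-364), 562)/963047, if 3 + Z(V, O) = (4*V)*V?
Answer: 1860493/963047 ≈ 1.9319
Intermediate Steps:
Z(V, O) = -3 + 4*V² (Z(V, O) = -3 + (4*V)*V = -3 + 4*V²)
Z(318 - 1*(-364), 562)/963047 = (-3 + 4*(318 - 1*(-364))²)/963047 = (-3 + 4*(318 + 364)²)*(1/963047) = (-3 + 4*682²)*(1/963047) = (-3 + 4*465124)*(1/963047) = (-3 + 1860496)*(1/963047) = 1860493*(1/963047) = 1860493/963047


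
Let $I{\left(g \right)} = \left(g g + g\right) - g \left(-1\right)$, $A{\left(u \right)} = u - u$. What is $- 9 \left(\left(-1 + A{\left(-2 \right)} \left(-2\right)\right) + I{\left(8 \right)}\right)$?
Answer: $-711$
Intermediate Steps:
$A{\left(u \right)} = 0$
$I{\left(g \right)} = g^{2} + 2 g$ ($I{\left(g \right)} = \left(g^{2} + g\right) - - g = \left(g + g^{2}\right) + g = g^{2} + 2 g$)
$- 9 \left(\left(-1 + A{\left(-2 \right)} \left(-2\right)\right) + I{\left(8 \right)}\right) = - 9 \left(\left(-1 + 0 \left(-2\right)\right) + 8 \left(2 + 8\right)\right) = - 9 \left(\left(-1 + 0\right) + 8 \cdot 10\right) = - 9 \left(-1 + 80\right) = \left(-9\right) 79 = -711$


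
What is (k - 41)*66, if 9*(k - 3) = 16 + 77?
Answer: -1826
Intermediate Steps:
k = 40/3 (k = 3 + (16 + 77)/9 = 3 + (⅑)*93 = 3 + 31/3 = 40/3 ≈ 13.333)
(k - 41)*66 = (40/3 - 41)*66 = -83/3*66 = -1826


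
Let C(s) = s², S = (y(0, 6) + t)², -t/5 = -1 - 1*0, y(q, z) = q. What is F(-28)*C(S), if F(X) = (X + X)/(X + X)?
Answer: 625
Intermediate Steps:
F(X) = 1 (F(X) = (2*X)/((2*X)) = (2*X)*(1/(2*X)) = 1)
t = 5 (t = -5*(-1 - 1*0) = -5*(-1 + 0) = -5*(-1) = 5)
S = 25 (S = (0 + 5)² = 5² = 25)
F(-28)*C(S) = 1*25² = 1*625 = 625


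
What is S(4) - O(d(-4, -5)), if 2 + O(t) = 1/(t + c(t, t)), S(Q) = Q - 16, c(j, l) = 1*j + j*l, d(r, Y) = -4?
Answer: -81/8 ≈ -10.125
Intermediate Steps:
c(j, l) = j + j*l
S(Q) = -16 + Q
O(t) = -2 + 1/(t + t*(1 + t))
S(4) - O(d(-4, -5)) = (-16 + 4) - (1 - 4*(-4) - 2*(-4)**2)/((-4)*(2 - 4)) = -12 - (-1)*(1 + 16 - 2*16)/(4*(-2)) = -12 - (-1)*(-1)*(1 + 16 - 32)/(4*2) = -12 - (-1)*(-1)*(-15)/(4*2) = -12 - 1*(-15/8) = -12 + 15/8 = -81/8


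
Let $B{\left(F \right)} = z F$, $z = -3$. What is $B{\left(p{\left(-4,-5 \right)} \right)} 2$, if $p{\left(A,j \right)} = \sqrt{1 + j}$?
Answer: $- 12 i \approx - 12.0 i$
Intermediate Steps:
$B{\left(F \right)} = - 3 F$
$B{\left(p{\left(-4,-5 \right)} \right)} 2 = - 3 \sqrt{1 - 5} \cdot 2 = - 3 \sqrt{-4} \cdot 2 = - 3 \cdot 2 i 2 = - 6 i 2 = - 12 i$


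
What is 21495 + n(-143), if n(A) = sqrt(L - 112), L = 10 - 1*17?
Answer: 21495 + I*sqrt(119) ≈ 21495.0 + 10.909*I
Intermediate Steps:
L = -7 (L = 10 - 17 = -7)
n(A) = I*sqrt(119) (n(A) = sqrt(-7 - 112) = sqrt(-119) = I*sqrt(119))
21495 + n(-143) = 21495 + I*sqrt(119)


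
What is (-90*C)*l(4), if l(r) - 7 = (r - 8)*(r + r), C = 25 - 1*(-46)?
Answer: 159750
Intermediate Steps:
C = 71 (C = 25 + 46 = 71)
l(r) = 7 + 2*r*(-8 + r) (l(r) = 7 + (r - 8)*(r + r) = 7 + (-8 + r)*(2*r) = 7 + 2*r*(-8 + r))
(-90*C)*l(4) = (-90*71)*(7 - 16*4 + 2*4²) = -6390*(7 - 64 + 2*16) = -6390*(7 - 64 + 32) = -6390*(-25) = 159750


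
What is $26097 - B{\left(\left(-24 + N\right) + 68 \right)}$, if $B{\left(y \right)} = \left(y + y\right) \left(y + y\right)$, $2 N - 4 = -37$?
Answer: $23072$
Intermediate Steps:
$N = - \frac{33}{2}$ ($N = 2 + \frac{1}{2} \left(-37\right) = 2 - \frac{37}{2} = - \frac{33}{2} \approx -16.5$)
$B{\left(y \right)} = 4 y^{2}$ ($B{\left(y \right)} = 2 y 2 y = 4 y^{2}$)
$26097 - B{\left(\left(-24 + N\right) + 68 \right)} = 26097 - 4 \left(\left(-24 - \frac{33}{2}\right) + 68\right)^{2} = 26097 - 4 \left(- \frac{81}{2} + 68\right)^{2} = 26097 - 4 \left(\frac{55}{2}\right)^{2} = 26097 - 4 \cdot \frac{3025}{4} = 26097 - 3025 = 23072$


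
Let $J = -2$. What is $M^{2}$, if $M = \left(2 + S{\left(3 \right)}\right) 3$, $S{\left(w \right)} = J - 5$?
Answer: $225$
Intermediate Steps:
$S{\left(w \right)} = -7$ ($S{\left(w \right)} = -2 - 5 = -7$)
$M = -15$ ($M = \left(2 - 7\right) 3 = \left(-5\right) 3 = -15$)
$M^{2} = \left(-15\right)^{2} = 225$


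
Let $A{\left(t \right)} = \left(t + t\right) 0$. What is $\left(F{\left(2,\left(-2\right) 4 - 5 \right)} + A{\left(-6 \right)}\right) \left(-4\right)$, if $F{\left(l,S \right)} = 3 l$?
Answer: $-24$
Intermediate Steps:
$A{\left(t \right)} = 0$ ($A{\left(t \right)} = 2 t 0 = 0$)
$\left(F{\left(2,\left(-2\right) 4 - 5 \right)} + A{\left(-6 \right)}\right) \left(-4\right) = \left(3 \cdot 2 + 0\right) \left(-4\right) = \left(6 + 0\right) \left(-4\right) = 6 \left(-4\right) = -24$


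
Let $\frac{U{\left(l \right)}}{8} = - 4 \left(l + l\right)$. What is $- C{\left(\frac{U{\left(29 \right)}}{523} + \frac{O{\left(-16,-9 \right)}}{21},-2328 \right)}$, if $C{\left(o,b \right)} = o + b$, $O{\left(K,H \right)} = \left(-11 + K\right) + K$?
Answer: $\frac{25629889}{10983} \approx 2333.6$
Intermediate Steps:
$O{\left(K,H \right)} = -11 + 2 K$
$U{\left(l \right)} = - 64 l$ ($U{\left(l \right)} = 8 \left(- 4 \left(l + l\right)\right) = 8 \left(- 4 \cdot 2 l\right) = 8 \left(- 8 l\right) = - 64 l$)
$C{\left(o,b \right)} = b + o$
$- C{\left(\frac{U{\left(29 \right)}}{523} + \frac{O{\left(-16,-9 \right)}}{21},-2328 \right)} = - (-2328 + \left(\frac{\left(-64\right) 29}{523} + \frac{-11 + 2 \left(-16\right)}{21}\right)) = - (-2328 - \left(\frac{1856}{523} - \left(-11 - 32\right) \frac{1}{21}\right)) = - (-2328 - \frac{61465}{10983}) = \left(-1\right) \left(- \frac{25629889}{10983}\right) = \frac{25629889}{10983}$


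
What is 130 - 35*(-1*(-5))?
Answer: -45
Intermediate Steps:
130 - 35*(-1*(-5)) = 130 - 175 = -45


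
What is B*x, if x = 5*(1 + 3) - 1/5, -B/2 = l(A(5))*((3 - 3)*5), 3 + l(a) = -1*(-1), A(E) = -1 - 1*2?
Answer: 0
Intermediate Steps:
A(E) = -3 (A(E) = -1 - 2 = -3)
l(a) = -2 (l(a) = -3 - 1*(-1) = -3 + 1 = -2)
B = 0 (B = -(-4)*(3 - 3)*5 = -(-4)*0*5 = -(-4)*0 = -2*0 = 0)
x = 99/5 (x = 5*4 - 1*1/5 = 20 - 1/5 = 99/5 ≈ 19.800)
B*x = 0*(99/5) = 0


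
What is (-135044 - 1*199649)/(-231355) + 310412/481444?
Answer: 58237826238/27846119155 ≈ 2.0914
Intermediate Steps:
(-135044 - 1*199649)/(-231355) + 310412/481444 = (-135044 - 199649)*(-1/231355) + 310412*(1/481444) = -334693*(-1/231355) + 77603/120361 = 334693/231355 + 77603/120361 = 58237826238/27846119155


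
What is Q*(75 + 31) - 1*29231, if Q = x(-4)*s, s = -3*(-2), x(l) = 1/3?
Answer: -29019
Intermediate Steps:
x(l) = ⅓
s = 6
Q = 2 (Q = (⅓)*6 = 2)
Q*(75 + 31) - 1*29231 = 2*(75 + 31) - 1*29231 = 2*106 - 29231 = 212 - 29231 = -29019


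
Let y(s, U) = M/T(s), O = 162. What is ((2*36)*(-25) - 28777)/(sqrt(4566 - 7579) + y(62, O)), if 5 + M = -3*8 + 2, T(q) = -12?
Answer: -1100772/48289 + 489232*I*sqrt(3013)/48289 ≈ -22.796 + 556.12*I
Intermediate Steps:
M = -27 (M = -5 + (-3*8 + 2) = -5 + (-24 + 2) = -5 - 22 = -27)
y(s, U) = 9/4 (y(s, U) = -27/(-12) = -27*(-1/12) = 9/4)
((2*36)*(-25) - 28777)/(sqrt(4566 - 7579) + y(62, O)) = ((2*36)*(-25) - 28777)/(sqrt(4566 - 7579) + 9/4) = (72*(-25) - 28777)/(sqrt(-3013) + 9/4) = (-1800 - 28777)/(I*sqrt(3013) + 9/4) = -30577/(9/4 + I*sqrt(3013))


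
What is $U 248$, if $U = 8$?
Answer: $1984$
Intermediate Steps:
$U 248 = 8 \cdot 248 = 1984$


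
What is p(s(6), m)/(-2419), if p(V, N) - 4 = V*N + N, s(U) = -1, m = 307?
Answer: -4/2419 ≈ -0.0016536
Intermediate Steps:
p(V, N) = 4 + N + N*V (p(V, N) = 4 + (V*N + N) = 4 + (N*V + N) = 4 + (N + N*V) = 4 + N + N*V)
p(s(6), m)/(-2419) = (4 + 307 + 307*(-1))/(-2419) = (4 + 307 - 307)*(-1/2419) = 4*(-1/2419) = -4/2419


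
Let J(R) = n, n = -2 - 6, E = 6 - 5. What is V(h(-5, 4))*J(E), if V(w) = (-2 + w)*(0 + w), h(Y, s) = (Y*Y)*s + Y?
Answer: -70680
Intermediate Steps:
E = 1
h(Y, s) = Y + s*Y² (h(Y, s) = Y²*s + Y = s*Y² + Y = Y + s*Y²)
n = -8
J(R) = -8
V(w) = w*(-2 + w) (V(w) = (-2 + w)*w = w*(-2 + w))
V(h(-5, 4))*J(E) = ((-5*(1 - 5*4))*(-2 - 5*(1 - 5*4)))*(-8) = ((-5*(1 - 20))*(-2 - 5*(1 - 20)))*(-8) = ((-5*(-19))*(-2 - 5*(-19)))*(-8) = (95*(-2 + 95))*(-8) = (95*93)*(-8) = 8835*(-8) = -70680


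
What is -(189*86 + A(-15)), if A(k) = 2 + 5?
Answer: -16261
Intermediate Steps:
A(k) = 7
-(189*86 + A(-15)) = -(189*86 + 7) = -(16254 + 7) = -1*16261 = -16261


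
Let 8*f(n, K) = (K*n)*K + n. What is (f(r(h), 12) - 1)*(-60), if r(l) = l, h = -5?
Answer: 10995/2 ≈ 5497.5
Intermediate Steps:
f(n, K) = n/8 + n*K²/8 (f(n, K) = ((K*n)*K + n)/8 = (n*K² + n)/8 = (n + n*K²)/8 = n/8 + n*K²/8)
(f(r(h), 12) - 1)*(-60) = ((⅛)*(-5)*(1 + 12²) - 1)*(-60) = ((⅛)*(-5)*(1 + 144) - 1)*(-60) = ((⅛)*(-5)*145 - 1)*(-60) = (-725/8 - 1)*(-60) = -733/8*(-60) = 10995/2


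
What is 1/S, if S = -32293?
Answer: -1/32293 ≈ -3.0966e-5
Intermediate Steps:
1/S = 1/(-32293) = -1/32293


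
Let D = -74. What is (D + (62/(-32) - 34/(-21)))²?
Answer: 623550841/112896 ≈ 5523.2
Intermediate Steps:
(D + (62/(-32) - 34/(-21)))² = (-74 + (62/(-32) - 34/(-21)))² = (-74 + (62*(-1/32) - 34*(-1/21)))² = (-74 + (-31/16 + 34/21))² = (-74 - 107/336)² = (-24971/336)² = 623550841/112896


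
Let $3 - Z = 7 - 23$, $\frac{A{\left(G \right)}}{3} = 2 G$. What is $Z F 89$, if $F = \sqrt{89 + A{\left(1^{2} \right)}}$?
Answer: $1691 \sqrt{95} \approx 16482.0$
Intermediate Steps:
$A{\left(G \right)} = 6 G$ ($A{\left(G \right)} = 3 \cdot 2 G = 6 G$)
$Z = 19$ ($Z = 3 - \left(7 - 23\right) = 3 - -16 = 3 + 16 = 19$)
$F = \sqrt{95}$ ($F = \sqrt{89 + 6 \cdot 1^{2}} = \sqrt{89 + 6 \cdot 1} = \sqrt{89 + 6} = \sqrt{95} \approx 9.7468$)
$Z F 89 = 19 \sqrt{95} \cdot 89 = 1691 \sqrt{95}$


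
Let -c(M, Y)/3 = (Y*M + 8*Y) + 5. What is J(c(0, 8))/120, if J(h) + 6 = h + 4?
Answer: -209/120 ≈ -1.7417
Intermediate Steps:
c(M, Y) = -15 - 24*Y - 3*M*Y (c(M, Y) = -3*((Y*M + 8*Y) + 5) = -3*((M*Y + 8*Y) + 5) = -3*((8*Y + M*Y) + 5) = -3*(5 + 8*Y + M*Y) = -15 - 24*Y - 3*M*Y)
J(h) = -2 + h (J(h) = -6 + (h + 4) = -6 + (4 + h) = -2 + h)
J(c(0, 8))/120 = (-2 + (-15 - 24*8 - 3*0*8))/120 = (-2 + (-15 - 192 + 0))/120 = (-2 - 207)/120 = (1/120)*(-209) = -209/120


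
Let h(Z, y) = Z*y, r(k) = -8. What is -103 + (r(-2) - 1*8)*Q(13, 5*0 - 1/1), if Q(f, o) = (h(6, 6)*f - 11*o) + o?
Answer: -7751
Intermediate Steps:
Q(f, o) = -10*o + 36*f (Q(f, o) = ((6*6)*f - 11*o) + o = (36*f - 11*o) + o = (-11*o + 36*f) + o = -10*o + 36*f)
-103 + (r(-2) - 1*8)*Q(13, 5*0 - 1/1) = -103 + (-8 - 1*8)*(-10*(5*0 - 1/1) + 36*13) = -103 + (-8 - 8)*(-10*(0 - 1*1) + 468) = -103 - 16*(-10*(0 - 1) + 468) = -103 - 16*(-10*(-1) + 468) = -103 - 16*(10 + 468) = -103 - 16*478 = -103 - 7648 = -7751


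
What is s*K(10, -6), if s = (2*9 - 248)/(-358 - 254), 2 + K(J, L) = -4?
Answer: -115/51 ≈ -2.2549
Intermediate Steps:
K(J, L) = -6 (K(J, L) = -2 - 4 = -6)
s = 115/306 (s = (18 - 248)/(-612) = -230*(-1/612) = 115/306 ≈ 0.37582)
s*K(10, -6) = (115/306)*(-6) = -115/51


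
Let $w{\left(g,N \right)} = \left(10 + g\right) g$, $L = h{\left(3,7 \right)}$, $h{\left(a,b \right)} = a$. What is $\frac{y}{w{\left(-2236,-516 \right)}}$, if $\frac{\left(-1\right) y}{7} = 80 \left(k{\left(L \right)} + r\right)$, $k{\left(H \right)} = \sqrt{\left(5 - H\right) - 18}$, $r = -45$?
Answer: $\frac{150}{29627} - \frac{40 i}{88881} \approx 0.005063 - 0.00045004 i$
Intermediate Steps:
$L = 3$
$k{\left(H \right)} = \sqrt{-13 - H}$
$y = 25200 - 2240 i$ ($y = - 7 \cdot 80 \left(\sqrt{-13 - 3} - 45\right) = - 7 \cdot 80 \left(\sqrt{-16} - 45\right) = - 7 \cdot 80 \left(4 i - 45\right) = - 7 \cdot 80 \left(-45 + 4 i\right) = - 7 \left(-3600 + 320 i\right) = 25200 - 2240 i \approx 25200.0 - 2240.0 i$)
$w{\left(g,N \right)} = g \left(10 + g\right)$
$\frac{y}{w{\left(-2236,-516 \right)}} = \frac{25200 - 2240 i}{\left(-2236\right) \left(10 - 2236\right)} = \frac{25200 - 2240 i}{\left(-2236\right) \left(-2226\right)} = \frac{25200 - 2240 i}{4977336} = \left(25200 - 2240 i\right) \frac{1}{4977336} = \frac{150}{29627} - \frac{40 i}{88881}$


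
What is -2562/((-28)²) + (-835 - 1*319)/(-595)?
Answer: -6323/4760 ≈ -1.3284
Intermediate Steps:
-2562/((-28)²) + (-835 - 1*319)/(-595) = -2562/784 + (-835 - 319)*(-1/595) = -2562*1/784 - 1154*(-1/595) = -183/56 + 1154/595 = -6323/4760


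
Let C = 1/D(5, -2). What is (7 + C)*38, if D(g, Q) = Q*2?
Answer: 513/2 ≈ 256.50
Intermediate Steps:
D(g, Q) = 2*Q
C = -¼ (C = 1/(2*(-2)) = 1/(-4) = -¼ ≈ -0.25000)
(7 + C)*38 = (7 - ¼)*38 = (27/4)*38 = 513/2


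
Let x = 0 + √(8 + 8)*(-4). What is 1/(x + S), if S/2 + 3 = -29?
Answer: -1/80 ≈ -0.012500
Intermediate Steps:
S = -64 (S = -6 + 2*(-29) = -6 - 58 = -64)
x = -16 (x = 0 + √16*(-4) = 0 + 4*(-4) = 0 - 16 = -16)
1/(x + S) = 1/(-16 - 64) = 1/(-80) = -1/80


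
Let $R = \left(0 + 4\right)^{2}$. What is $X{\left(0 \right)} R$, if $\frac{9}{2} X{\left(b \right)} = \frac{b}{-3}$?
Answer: $0$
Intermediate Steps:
$X{\left(b \right)} = - \frac{2 b}{27}$ ($X{\left(b \right)} = \frac{2 \frac{b}{-3}}{9} = \frac{2 b \left(- \frac{1}{3}\right)}{9} = \frac{2 \left(- \frac{b}{3}\right)}{9} = - \frac{2 b}{27}$)
$R = 16$ ($R = 4^{2} = 16$)
$X{\left(0 \right)} R = \left(- \frac{2}{27}\right) 0 \cdot 16 = 0 \cdot 16 = 0$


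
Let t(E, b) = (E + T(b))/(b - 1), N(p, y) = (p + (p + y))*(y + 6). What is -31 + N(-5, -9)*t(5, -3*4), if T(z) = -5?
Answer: -31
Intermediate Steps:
N(p, y) = (6 + y)*(y + 2*p) (N(p, y) = (y + 2*p)*(6 + y) = (6 + y)*(y + 2*p))
t(E, b) = (-5 + E)/(-1 + b) (t(E, b) = (E - 5)/(b - 1) = (-5 + E)/(-1 + b))
-31 + N(-5, -9)*t(5, -3*4) = -31 + ((-9)² + 6*(-9) + 12*(-5) + 2*(-5)*(-9))*((-5 + 5)/(-1 - 3*4)) = -31 + (81 - 54 - 60 + 90)*(0/(-1 - 12)) = -31 + 57*(0/(-13)) = -31 + 57*(-1/13*0) = -31 + 57*0 = -31 + 0 = -31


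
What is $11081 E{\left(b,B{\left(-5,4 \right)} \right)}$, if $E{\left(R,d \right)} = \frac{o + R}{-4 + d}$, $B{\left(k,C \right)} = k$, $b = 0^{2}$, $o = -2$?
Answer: $\frac{22162}{9} \approx 2462.4$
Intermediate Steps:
$b = 0$
$E{\left(R,d \right)} = \frac{-2 + R}{-4 + d}$
$11081 E{\left(b,B{\left(-5,4 \right)} \right)} = 11081 \frac{-2 + 0}{-4 - 5} = 11081 \frac{1}{-9} \left(-2\right) = 11081 \left(\left(- \frac{1}{9}\right) \left(-2\right)\right) = 11081 \cdot \frac{2}{9} = \frac{22162}{9}$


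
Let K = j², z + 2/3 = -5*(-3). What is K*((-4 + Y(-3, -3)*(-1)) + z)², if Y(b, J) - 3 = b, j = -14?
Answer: 188356/9 ≈ 20928.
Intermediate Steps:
Y(b, J) = 3 + b
z = 43/3 (z = -⅔ - 5*(-3) = -⅔ + 15 = 43/3 ≈ 14.333)
K = 196 (K = (-14)² = 196)
K*((-4 + Y(-3, -3)*(-1)) + z)² = 196*((-4 + (3 - 3)*(-1)) + 43/3)² = 196*((-4 + 0*(-1)) + 43/3)² = 196*((-4 + 0) + 43/3)² = 196*(-4 + 43/3)² = 196*(31/3)² = 196*(961/9) = 188356/9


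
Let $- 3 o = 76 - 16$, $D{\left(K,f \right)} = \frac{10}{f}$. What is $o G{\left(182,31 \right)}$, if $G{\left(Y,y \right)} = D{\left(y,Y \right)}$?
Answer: $- \frac{100}{91} \approx -1.0989$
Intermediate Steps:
$o = -20$ ($o = - \frac{76 - 16}{3} = \left(- \frac{1}{3}\right) 60 = -20$)
$G{\left(Y,y \right)} = \frac{10}{Y}$
$o G{\left(182,31 \right)} = - 20 \cdot \frac{10}{182} = - 20 \cdot 10 \cdot \frac{1}{182} = \left(-20\right) \frac{5}{91} = - \frac{100}{91}$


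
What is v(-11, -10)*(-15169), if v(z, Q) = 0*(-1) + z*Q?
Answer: -1668590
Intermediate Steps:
v(z, Q) = Q*z (v(z, Q) = 0 + Q*z = Q*z)
v(-11, -10)*(-15169) = -10*(-11)*(-15169) = 110*(-15169) = -1668590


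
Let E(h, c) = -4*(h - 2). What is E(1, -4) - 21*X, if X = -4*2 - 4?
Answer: 256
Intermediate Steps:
E(h, c) = 8 - 4*h (E(h, c) = -4*(-2 + h) = 8 - 4*h)
X = -12 (X = -8 - 4 = -12)
E(1, -4) - 21*X = (8 - 4*1) - 21*(-12) = (8 - 4) + 252 = 4 + 252 = 256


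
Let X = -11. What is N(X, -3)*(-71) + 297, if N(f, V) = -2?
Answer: 439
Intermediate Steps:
N(X, -3)*(-71) + 297 = -2*(-71) + 297 = 142 + 297 = 439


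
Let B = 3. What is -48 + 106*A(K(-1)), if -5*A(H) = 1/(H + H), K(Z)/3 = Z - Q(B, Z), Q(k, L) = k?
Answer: -2827/60 ≈ -47.117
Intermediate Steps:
K(Z) = -9 + 3*Z (K(Z) = 3*(Z - 1*3) = 3*(Z - 3) = 3*(-3 + Z) = -9 + 3*Z)
A(H) = -1/(10*H) (A(H) = -1/(5*(H + H)) = -1/(2*H)/5 = -1/(10*H))
-48 + 106*A(K(-1)) = -48 + 106*(-1/(10*(-9 + 3*(-1)))) = -48 + 106*(-1/(10*(-9 - 3))) = -48 + 106*(-⅒/(-12)) = -48 + 106*(-⅒*(-1/12)) = -48 + 106*(1/120) = -48 + 53/60 = -2827/60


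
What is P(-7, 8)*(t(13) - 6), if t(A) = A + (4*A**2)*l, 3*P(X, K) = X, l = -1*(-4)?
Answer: -18977/3 ≈ -6325.7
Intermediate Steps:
l = 4
P(X, K) = X/3
t(A) = A + 16*A**2 (t(A) = A + (4*A**2)*4 = A + 16*A**2)
P(-7, 8)*(t(13) - 6) = ((1/3)*(-7))*(13*(1 + 16*13) - 6) = -7*(13*(1 + 208) - 6)/3 = -7*(13*209 - 6)/3 = -7*(2717 - 6)/3 = -7/3*2711 = -18977/3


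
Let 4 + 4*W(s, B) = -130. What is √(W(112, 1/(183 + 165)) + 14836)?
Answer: √59210/2 ≈ 121.67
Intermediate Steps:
W(s, B) = -67/2 (W(s, B) = -1 + (¼)*(-130) = -1 - 65/2 = -67/2)
√(W(112, 1/(183 + 165)) + 14836) = √(-67/2 + 14836) = √(29605/2) = √59210/2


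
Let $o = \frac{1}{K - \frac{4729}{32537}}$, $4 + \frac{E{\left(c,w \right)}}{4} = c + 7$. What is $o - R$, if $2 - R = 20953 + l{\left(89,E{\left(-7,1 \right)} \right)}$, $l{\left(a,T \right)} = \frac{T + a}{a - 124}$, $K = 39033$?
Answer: $\frac{931188033817099}{44450419720} \approx 20949.0$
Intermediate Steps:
$E{\left(c,w \right)} = 12 + 4 c$ ($E{\left(c,w \right)} = -16 + 4 \left(c + 7\right) = -16 + 4 \left(7 + c\right) = -16 + \left(28 + 4 c\right) = 12 + 4 c$)
$l{\left(a,T \right)} = \frac{T + a}{-124 + a}$
$o = \frac{32537}{1270011992}$ ($o = \frac{1}{39033 - \frac{4729}{32537}} = \frac{1}{\frac{1270011992}{32537}} = \frac{32537}{1270011992} \approx 2.5619 \cdot 10^{-5}$)
$R = - \frac{733212}{35}$ ($R = 2 - \left(20953 + \frac{\left(12 + 4 \left(-7\right)\right) + 89}{-124 + 89}\right) = 2 - \left(20953 + \frac{\left(12 - 28\right) + 89}{-35}\right) = 2 - \left(20953 - \frac{-16 + 89}{35}\right) = 2 - \left(20953 - \frac{73}{35}\right) = 2 - \frac{733282}{35} = - \frac{733212}{35} \approx -20949.0$)
$o - R = \frac{32537}{1270011992} - - \frac{733212}{35} = \frac{32537}{1270011992} + \frac{733212}{35} = \frac{931188033817099}{44450419720}$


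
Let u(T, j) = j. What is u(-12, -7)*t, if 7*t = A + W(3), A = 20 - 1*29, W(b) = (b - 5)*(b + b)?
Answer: 21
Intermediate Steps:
W(b) = 2*b*(-5 + b) (W(b) = (-5 + b)*(2*b) = 2*b*(-5 + b))
A = -9 (A = 20 - 29 = -9)
t = -3 (t = (-9 + 2*3*(-5 + 3))/7 = (-9 + 2*3*(-2))/7 = (-9 - 12)/7 = (⅐)*(-21) = -3)
u(-12, -7)*t = -7*(-3) = 21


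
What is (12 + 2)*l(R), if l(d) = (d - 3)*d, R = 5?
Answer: 140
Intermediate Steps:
l(d) = d*(-3 + d) (l(d) = (-3 + d)*d = d*(-3 + d))
(12 + 2)*l(R) = (12 + 2)*(5*(-3 + 5)) = 14*(5*2) = 14*10 = 140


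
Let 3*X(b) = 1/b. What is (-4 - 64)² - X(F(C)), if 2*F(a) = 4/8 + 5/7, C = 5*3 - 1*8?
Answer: 235796/51 ≈ 4623.5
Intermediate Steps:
C = 7 (C = 15 - 8 = 7)
F(a) = 17/28 (F(a) = (4/8 + 5/7)/2 = (4*(⅛) + 5*(⅐))/2 = (½ + 5/7)/2 = (½)*(17/14) = 17/28)
X(b) = 1/(3*b)
(-4 - 64)² - X(F(C)) = (-4 - 64)² - 1/(3*17/28) = (-68)² - 28/(3*17) = 4624 - 1*28/51 = 4624 - 28/51 = 235796/51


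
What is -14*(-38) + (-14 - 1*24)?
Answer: 494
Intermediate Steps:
-14*(-38) + (-14 - 1*24) = 532 + (-14 - 24) = 532 - 38 = 494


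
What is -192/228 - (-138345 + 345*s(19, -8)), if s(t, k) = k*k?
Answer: 2209019/19 ≈ 1.1626e+5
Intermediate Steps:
s(t, k) = k²
-192/228 - (-138345 + 345*s(19, -8)) = -192/228 - 345/(1/(-401 + (-8)²)) = -192*1/228 - 345/(1/(-401 + 64)) = -16/19 - 345/(1/(-337)) = -16/19 - 345/(-1/337) = -16/19 - 345*(-337) = -16/19 + 116265 = 2209019/19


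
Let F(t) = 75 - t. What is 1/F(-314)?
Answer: 1/389 ≈ 0.0025707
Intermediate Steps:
1/F(-314) = 1/(75 - 1*(-314)) = 1/(75 + 314) = 1/389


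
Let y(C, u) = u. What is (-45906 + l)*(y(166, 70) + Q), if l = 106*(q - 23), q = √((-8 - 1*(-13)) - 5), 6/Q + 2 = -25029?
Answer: -84706616416/25031 ≈ -3.3841e+6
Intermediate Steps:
Q = -6/25031 (Q = 6/(-2 - 25029) = 6/(-25031) = 6*(-1/25031) = -6/25031 ≈ -0.00023970)
q = 0 (q = √((-8 + 13) - 5) = √(5 - 5) = √0 = 0)
l = -2438 (l = 106*(0 - 23) = 106*(-23) = -2438)
(-45906 + l)*(y(166, 70) + Q) = (-45906 - 2438)*(70 - 6/25031) = -48344*1752164/25031 = -84706616416/25031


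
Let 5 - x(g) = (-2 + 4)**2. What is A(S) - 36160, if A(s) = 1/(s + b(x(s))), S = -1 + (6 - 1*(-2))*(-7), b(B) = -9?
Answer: -2386561/66 ≈ -36160.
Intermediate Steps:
x(g) = 1 (x(g) = 5 - (-2 + 4)**2 = 5 - 1*2**2 = 5 - 1*4 = 5 - 4 = 1)
S = -57 (S = -1 + (6 + 2)*(-7) = -1 + 8*(-7) = -1 - 56 = -57)
A(s) = 1/(-9 + s) (A(s) = 1/(s - 9) = 1/(-9 + s))
A(S) - 36160 = 1/(-9 - 57) - 36160 = 1/(-66) - 36160 = -1/66 - 36160 = -2386561/66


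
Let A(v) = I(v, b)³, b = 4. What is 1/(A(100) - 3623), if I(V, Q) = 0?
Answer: -1/3623 ≈ -0.00027601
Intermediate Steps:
A(v) = 0 (A(v) = 0³ = 0)
1/(A(100) - 3623) = 1/(0 - 3623) = 1/(-3623) = -1/3623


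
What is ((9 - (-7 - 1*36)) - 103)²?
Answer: 2601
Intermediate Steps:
((9 - (-7 - 1*36)) - 103)² = ((9 - (-7 - 36)) - 103)² = ((9 - 1*(-43)) - 103)² = ((9 + 43) - 103)² = (52 - 103)² = (-51)² = 2601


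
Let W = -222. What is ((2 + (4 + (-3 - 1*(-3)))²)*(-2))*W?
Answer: 7992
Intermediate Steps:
((2 + (4 + (-3 - 1*(-3)))²)*(-2))*W = ((2 + (4 + (-3 - 1*(-3)))²)*(-2))*(-222) = ((2 + (4 + (-3 + 3))²)*(-2))*(-222) = ((2 + (4 + 0)²)*(-2))*(-222) = ((2 + 4²)*(-2))*(-222) = ((2 + 16)*(-2))*(-222) = (18*(-2))*(-222) = -36*(-222) = 7992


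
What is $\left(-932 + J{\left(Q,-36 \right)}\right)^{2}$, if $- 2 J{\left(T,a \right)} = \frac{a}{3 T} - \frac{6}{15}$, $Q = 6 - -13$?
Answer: $\frac{7830657081}{9025} \approx 8.6766 \cdot 10^{5}$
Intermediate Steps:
$Q = 19$ ($Q = 6 + 13 = 19$)
$J{\left(T,a \right)} = \frac{1}{5} - \frac{a}{6 T}$ ($J{\left(T,a \right)} = - \frac{\frac{a}{3 T} - \frac{6}{15}}{2} = - \frac{a \frac{1}{3 T} - \frac{2}{5}}{2} = - \frac{\frac{a}{3 T} - \frac{2}{5}}{2} = - \frac{- \frac{2}{5} + \frac{a}{3 T}}{2} = \frac{1}{5} - \frac{a}{6 T}$)
$\left(-932 + J{\left(Q,-36 \right)}\right)^{2} = \left(-932 + \frac{\left(- \frac{1}{6}\right) \left(-36\right) + \frac{1}{5} \cdot 19}{19}\right)^{2} = \left(-932 + \frac{6 + \frac{19}{5}}{19}\right)^{2} = \left(-932 + \frac{1}{19} \cdot \frac{49}{5}\right)^{2} = \left(-932 + \frac{49}{95}\right)^{2} = \left(- \frac{88491}{95}\right)^{2} = \frac{7830657081}{9025}$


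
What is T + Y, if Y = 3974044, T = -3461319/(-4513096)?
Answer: 17935245541543/4513096 ≈ 3.9740e+6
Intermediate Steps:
T = 3461319/4513096 (T = -3461319*(-1/4513096) = 3461319/4513096 ≈ 0.76695)
T + Y = 3461319/4513096 + 3974044 = 17935245541543/4513096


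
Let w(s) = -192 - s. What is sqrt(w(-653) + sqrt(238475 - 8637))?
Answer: sqrt(461 + sqrt(229838)) ≈ 30.666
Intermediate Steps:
sqrt(w(-653) + sqrt(238475 - 8637)) = sqrt((-192 - 1*(-653)) + sqrt(238475 - 8637)) = sqrt((-192 + 653) + sqrt(229838)) = sqrt(461 + sqrt(229838))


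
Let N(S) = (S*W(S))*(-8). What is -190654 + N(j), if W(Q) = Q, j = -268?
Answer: -765246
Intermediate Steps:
N(S) = -8*S² (N(S) = (S*S)*(-8) = S²*(-8) = -8*S²)
-190654 + N(j) = -190654 - 8*(-268)² = -190654 - 8*71824 = -190654 - 574592 = -765246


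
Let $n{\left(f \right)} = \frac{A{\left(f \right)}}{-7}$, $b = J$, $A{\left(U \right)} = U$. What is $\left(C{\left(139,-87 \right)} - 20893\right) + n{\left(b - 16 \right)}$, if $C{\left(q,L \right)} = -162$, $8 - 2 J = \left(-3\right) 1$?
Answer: $- \frac{42107}{2} \approx -21054.0$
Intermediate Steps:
$J = \frac{11}{2}$ ($J = 4 - \frac{\left(-3\right) 1}{2} = 4 - - \frac{3}{2} = 4 + \frac{3}{2} = \frac{11}{2} \approx 5.5$)
$b = \frac{11}{2} \approx 5.5$
$n{\left(f \right)} = - \frac{f}{7}$ ($n{\left(f \right)} = \frac{f}{-7} = f \left(- \frac{1}{7}\right) = - \frac{f}{7}$)
$\left(C{\left(139,-87 \right)} - 20893\right) + n{\left(b - 16 \right)} = \left(-162 - 20893\right) - \frac{\frac{11}{2} - 16}{7} = -21055 - \frac{\frac{11}{2} - 16}{7} = -21055 - - \frac{3}{2} = -21055 + \frac{3}{2} = - \frac{42107}{2}$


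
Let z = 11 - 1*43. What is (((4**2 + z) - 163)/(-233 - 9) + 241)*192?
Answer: 5616096/121 ≈ 46414.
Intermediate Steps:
z = -32 (z = 11 - 43 = -32)
(((4**2 + z) - 163)/(-233 - 9) + 241)*192 = (((4**2 - 32) - 163)/(-233 - 9) + 241)*192 = (((16 - 32) - 163)/(-242) + 241)*192 = ((-16 - 163)*(-1/242) + 241)*192 = (-179*(-1/242) + 241)*192 = (179/242 + 241)*192 = (58501/242)*192 = 5616096/121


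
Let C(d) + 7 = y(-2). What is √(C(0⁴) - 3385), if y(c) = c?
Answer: I*√3394 ≈ 58.258*I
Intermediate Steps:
C(d) = -9 (C(d) = -7 - 2 = -9)
√(C(0⁴) - 3385) = √(-9 - 3385) = √(-3394) = I*√3394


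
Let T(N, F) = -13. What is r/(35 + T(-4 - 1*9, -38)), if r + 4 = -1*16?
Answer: -10/11 ≈ -0.90909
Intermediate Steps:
r = -20 (r = -4 - 1*16 = -4 - 16 = -20)
r/(35 + T(-4 - 1*9, -38)) = -20/(35 - 13) = -20/22 = (1/22)*(-20) = -10/11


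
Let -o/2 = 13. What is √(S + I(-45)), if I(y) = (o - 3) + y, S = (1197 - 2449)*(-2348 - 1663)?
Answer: √5021698 ≈ 2240.9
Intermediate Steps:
o = -26 (o = -2*13 = -26)
S = 5021772 (S = -1252*(-4011) = 5021772)
I(y) = -29 + y (I(y) = (-26 - 3) + y = -29 + y)
√(S + I(-45)) = √(5021772 + (-29 - 45)) = √(5021772 - 74) = √5021698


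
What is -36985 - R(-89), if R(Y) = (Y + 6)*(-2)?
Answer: -37151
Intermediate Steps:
R(Y) = -12 - 2*Y (R(Y) = (6 + Y)*(-2) = -12 - 2*Y)
-36985 - R(-89) = -36985 - (-12 - 2*(-89)) = -36985 - (-12 + 178) = -36985 - 1*166 = -36985 - 166 = -37151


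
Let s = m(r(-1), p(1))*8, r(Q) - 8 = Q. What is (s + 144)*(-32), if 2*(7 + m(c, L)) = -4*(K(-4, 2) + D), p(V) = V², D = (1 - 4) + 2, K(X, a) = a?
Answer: -2304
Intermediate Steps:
r(Q) = 8 + Q
D = -1 (D = -3 + 2 = -1)
m(c, L) = -9 (m(c, L) = -7 + (-4*(2 - 1))/2 = -7 + (-4*1)/2 = -7 + (½)*(-4) = -7 - 2 = -9)
s = -72 (s = -9*8 = -72)
(s + 144)*(-32) = (-72 + 144)*(-32) = 72*(-32) = -2304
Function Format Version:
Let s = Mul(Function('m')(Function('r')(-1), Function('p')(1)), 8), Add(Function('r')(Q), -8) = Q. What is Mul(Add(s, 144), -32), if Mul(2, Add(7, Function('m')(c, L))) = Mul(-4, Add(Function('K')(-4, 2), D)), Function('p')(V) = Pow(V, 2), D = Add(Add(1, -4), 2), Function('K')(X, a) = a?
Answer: -2304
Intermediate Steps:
Function('r')(Q) = Add(8, Q)
D = -1 (D = Add(-3, 2) = -1)
Function('m')(c, L) = -9 (Function('m')(c, L) = Add(-7, Mul(Rational(1, 2), Mul(-4, Add(2, -1)))) = Add(-7, Mul(Rational(1, 2), Mul(-4, 1))) = Add(-7, Mul(Rational(1, 2), -4)) = Add(-7, -2) = -9)
s = -72 (s = Mul(-9, 8) = -72)
Mul(Add(s, 144), -32) = Mul(Add(-72, 144), -32) = Mul(72, -32) = -2304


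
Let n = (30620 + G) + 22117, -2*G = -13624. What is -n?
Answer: -59549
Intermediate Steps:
G = 6812 (G = -1/2*(-13624) = 6812)
n = 59549 (n = (30620 + 6812) + 22117 = 37432 + 22117 = 59549)
-n = -1*59549 = -59549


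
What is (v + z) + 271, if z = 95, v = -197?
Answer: 169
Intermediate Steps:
(v + z) + 271 = (-197 + 95) + 271 = -102 + 271 = 169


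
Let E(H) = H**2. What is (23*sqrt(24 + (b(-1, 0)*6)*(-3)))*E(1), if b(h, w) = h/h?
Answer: 23*sqrt(6) ≈ 56.338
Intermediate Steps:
b(h, w) = 1
(23*sqrt(24 + (b(-1, 0)*6)*(-3)))*E(1) = (23*sqrt(24 + (1*6)*(-3)))*1**2 = (23*sqrt(24 + 6*(-3)))*1 = (23*sqrt(24 - 18))*1 = (23*sqrt(6))*1 = 23*sqrt(6)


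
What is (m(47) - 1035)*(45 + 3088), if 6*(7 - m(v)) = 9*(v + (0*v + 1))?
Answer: -3446300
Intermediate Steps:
m(v) = 11/2 - 3*v/2 (m(v) = 7 - 3*(v + (0*v + 1))/2 = 7 - 3*(v + (0 + 1))/2 = 7 - 3*(v + 1)/2 = 7 - 3*(1 + v)/2 = 7 - (9 + 9*v)/6 = 7 + (-3/2 - 3*v/2) = 11/2 - 3*v/2)
(m(47) - 1035)*(45 + 3088) = ((11/2 - 3/2*47) - 1035)*(45 + 3088) = ((11/2 - 141/2) - 1035)*3133 = (-65 - 1035)*3133 = -1100*3133 = -3446300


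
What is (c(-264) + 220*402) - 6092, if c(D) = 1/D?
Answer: 21739871/264 ≈ 82348.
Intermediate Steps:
(c(-264) + 220*402) - 6092 = (1/(-264) + 220*402) - 6092 = (-1/264 + 88440) - 6092 = 23348159/264 - 6092 = 21739871/264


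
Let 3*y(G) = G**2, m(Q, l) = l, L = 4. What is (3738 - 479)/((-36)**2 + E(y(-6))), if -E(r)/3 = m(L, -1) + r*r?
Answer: 3259/867 ≈ 3.7589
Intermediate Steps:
y(G) = G**2/3
E(r) = 3 - 3*r**2 (E(r) = -3*(-1 + r*r) = -3*(-1 + r**2) = 3 - 3*r**2)
(3738 - 479)/((-36)**2 + E(y(-6))) = (3738 - 479)/((-36)**2 + (3 - 3*((1/3)*(-6)**2)**2)) = 3259/(1296 + (3 - 3*((1/3)*36)**2)) = 3259/(1296 + (3 - 3*12**2)) = 3259/(1296 + (3 - 3*144)) = 3259/(1296 + (3 - 432)) = 3259/(1296 - 429) = 3259/867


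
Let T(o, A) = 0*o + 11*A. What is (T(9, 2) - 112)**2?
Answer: 8100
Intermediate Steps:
T(o, A) = 11*A (T(o, A) = 0 + 11*A = 11*A)
(T(9, 2) - 112)**2 = (11*2 - 112)**2 = (22 - 112)**2 = (-90)**2 = 8100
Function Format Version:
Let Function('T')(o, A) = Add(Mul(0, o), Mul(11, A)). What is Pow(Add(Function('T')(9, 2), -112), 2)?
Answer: 8100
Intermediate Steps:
Function('T')(o, A) = Mul(11, A) (Function('T')(o, A) = Add(0, Mul(11, A)) = Mul(11, A))
Pow(Add(Function('T')(9, 2), -112), 2) = Pow(Add(Mul(11, 2), -112), 2) = Pow(Add(22, -112), 2) = Pow(-90, 2) = 8100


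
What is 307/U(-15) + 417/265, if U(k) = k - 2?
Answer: -74266/4505 ≈ -16.485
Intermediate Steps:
U(k) = -2 + k
307/U(-15) + 417/265 = 307/(-2 - 15) + 417/265 = 307/(-17) + 417*(1/265) = 307*(-1/17) + 417/265 = -307/17 + 417/265 = -74266/4505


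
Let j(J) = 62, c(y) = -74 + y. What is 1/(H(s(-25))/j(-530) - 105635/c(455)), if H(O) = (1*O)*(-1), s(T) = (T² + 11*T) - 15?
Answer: -23622/6677005 ≈ -0.0035378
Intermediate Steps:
s(T) = -15 + T² + 11*T
H(O) = -O (H(O) = O*(-1) = -O)
1/(H(s(-25))/j(-530) - 105635/c(455)) = 1/(-(-15 + (-25)² + 11*(-25))/62 - 105635/(-74 + 455)) = 1/(-(-15 + 625 - 275)*(1/62) - 105635/381) = 1/(-1*335*(1/62) - 105635*1/381) = 1/(-335*1/62 - 105635/381) = 1/(-335/62 - 105635/381) = 1/(-6677005/23622) = -23622/6677005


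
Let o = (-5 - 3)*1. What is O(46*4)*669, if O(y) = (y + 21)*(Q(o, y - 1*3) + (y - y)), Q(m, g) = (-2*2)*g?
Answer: -99292980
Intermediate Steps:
o = -8 (o = -8*1 = -8)
Q(m, g) = -4*g
O(y) = (12 - 4*y)*(21 + y) (O(y) = (y + 21)*(-4*(y - 1*3) + (y - y)) = (21 + y)*(-4*(y - 3) + 0) = (21 + y)*(-4*(-3 + y) + 0) = (21 + y)*((12 - 4*y) + 0) = (21 + y)*(12 - 4*y) = (12 - 4*y)*(21 + y))
O(46*4)*669 = (4*(3 - 46*4)*(21 + 46*4))*669 = (4*(3 - 1*184)*(21 + 184))*669 = (4*(3 - 184)*205)*669 = (4*(-181)*205)*669 = -148420*669 = -99292980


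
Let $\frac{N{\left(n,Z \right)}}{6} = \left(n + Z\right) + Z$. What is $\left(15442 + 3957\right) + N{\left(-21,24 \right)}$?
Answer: $19561$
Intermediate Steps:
$N{\left(n,Z \right)} = 6 n + 12 Z$ ($N{\left(n,Z \right)} = 6 \left(\left(n + Z\right) + Z\right) = 6 \left(\left(Z + n\right) + Z\right) = 6 \left(n + 2 Z\right) = 6 n + 12 Z$)
$\left(15442 + 3957\right) + N{\left(-21,24 \right)} = \left(15442 + 3957\right) + \left(6 \left(-21\right) + 12 \cdot 24\right) = 19399 + \left(-126 + 288\right) = 19399 + 162 = 19561$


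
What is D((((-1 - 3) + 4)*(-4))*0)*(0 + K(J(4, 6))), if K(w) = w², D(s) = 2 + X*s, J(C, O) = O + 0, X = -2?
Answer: 72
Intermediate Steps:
J(C, O) = O
D(s) = 2 - 2*s
D((((-1 - 3) + 4)*(-4))*0)*(0 + K(J(4, 6))) = (2 - 2*((-1 - 3) + 4)*(-4)*0)*(0 + 6²) = (2 - 2*(-4 + 4)*(-4)*0)*(0 + 36) = (2 - 2*0*(-4)*0)*36 = (2 - 0*0)*36 = (2 - 2*0)*36 = (2 + 0)*36 = 2*36 = 72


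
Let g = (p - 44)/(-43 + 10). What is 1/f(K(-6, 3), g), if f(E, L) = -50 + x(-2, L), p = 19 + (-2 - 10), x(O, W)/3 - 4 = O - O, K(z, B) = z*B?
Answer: -1/38 ≈ -0.026316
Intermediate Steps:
K(z, B) = B*z
x(O, W) = 12 (x(O, W) = 12 + 3*(O - O) = 12 + 3*0 = 12 + 0 = 12)
p = 7 (p = 19 - 12 = 7)
g = 37/33 (g = (7 - 44)/(-43 + 10) = -37/(-33) = -37*(-1/33) = 37/33 ≈ 1.1212)
f(E, L) = -38 (f(E, L) = -50 + 12 = -38)
1/f(K(-6, 3), g) = 1/(-38) = -1/38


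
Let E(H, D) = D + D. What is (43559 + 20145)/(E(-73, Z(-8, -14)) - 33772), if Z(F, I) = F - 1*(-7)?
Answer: -31852/16887 ≈ -1.8862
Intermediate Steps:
Z(F, I) = 7 + F (Z(F, I) = F + 7 = 7 + F)
E(H, D) = 2*D
(43559 + 20145)/(E(-73, Z(-8, -14)) - 33772) = (43559 + 20145)/(2*(7 - 8) - 33772) = 63704/(2*(-1) - 33772) = 63704/(-2 - 33772) = 63704/(-33774) = 63704*(-1/33774) = -31852/16887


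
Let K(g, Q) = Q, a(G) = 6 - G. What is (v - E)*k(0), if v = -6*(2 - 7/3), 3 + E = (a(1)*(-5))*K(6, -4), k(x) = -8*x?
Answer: 0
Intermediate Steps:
E = 97 (E = -3 + ((6 - 1*1)*(-5))*(-4) = -3 + ((6 - 1)*(-5))*(-4) = -3 + (5*(-5))*(-4) = -3 - 25*(-4) = -3 + 100 = 97)
v = 2 (v = -6*(2 - 7*⅓) = -6*(2 - 7/3) = -6*(-⅓) = 2)
(v - E)*k(0) = (2 - 1*97)*(-8*0) = (2 - 97)*0 = -95*0 = 0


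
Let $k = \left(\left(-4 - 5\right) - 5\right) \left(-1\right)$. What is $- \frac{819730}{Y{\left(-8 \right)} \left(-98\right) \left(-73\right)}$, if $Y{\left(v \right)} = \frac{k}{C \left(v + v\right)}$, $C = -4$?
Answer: $- \frac{13115680}{25039} \approx -523.81$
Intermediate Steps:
$k = 14$ ($k = \left(-9 - 5\right) \left(-1\right) = \left(-14\right) \left(-1\right) = 14$)
$Y{\left(v \right)} = - \frac{7}{4 v}$ ($Y{\left(v \right)} = \frac{14}{\left(-4\right) \left(v + v\right)} = \frac{14}{\left(-4\right) 2 v} = \frac{14}{\left(-8\right) v} = 14 \left(- \frac{1}{8 v}\right) = - \frac{7}{4 v}$)
$- \frac{819730}{Y{\left(-8 \right)} \left(-98\right) \left(-73\right)} = - \frac{819730}{- \frac{7}{4 \left(-8\right)} \left(-98\right) \left(-73\right)} = - \frac{819730}{\left(- \frac{7}{4}\right) \left(- \frac{1}{8}\right) \left(-98\right) \left(-73\right)} = - \frac{819730}{\frac{7}{32} \left(-98\right) \left(-73\right)} = - \frac{819730}{\left(- \frac{343}{16}\right) \left(-73\right)} = - \frac{819730}{\frac{25039}{16}} = \left(-819730\right) \frac{16}{25039} = - \frac{13115680}{25039}$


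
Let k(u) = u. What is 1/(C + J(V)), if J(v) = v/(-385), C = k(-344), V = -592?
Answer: -385/131848 ≈ -0.0029200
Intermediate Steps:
C = -344
J(v) = -v/385 (J(v) = v*(-1/385) = -v/385)
1/(C + J(V)) = 1/(-344 - 1/385*(-592)) = 1/(-344 + 592/385) = 1/(-131848/385) = -385/131848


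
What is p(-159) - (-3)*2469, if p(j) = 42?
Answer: 7449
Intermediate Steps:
p(-159) - (-3)*2469 = 42 - (-3)*2469 = 42 - 1*(-7407) = 42 + 7407 = 7449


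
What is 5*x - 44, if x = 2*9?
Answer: 46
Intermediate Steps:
x = 18
5*x - 44 = 5*18 - 44 = 90 - 44 = 46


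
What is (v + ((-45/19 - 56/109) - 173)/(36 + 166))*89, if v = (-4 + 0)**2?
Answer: 281650290/209171 ≈ 1346.5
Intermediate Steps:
v = 16 (v = (-4)**2 = 16)
(v + ((-45/19 - 56/109) - 173)/(36 + 166))*89 = (16 + ((-45/19 - 56/109) - 173)/(36 + 166))*89 = (16 + ((-45*1/19 - 56*1/109) - 173)/202)*89 = (16 + ((-45/19 - 56/109) - 173)*(1/202))*89 = (16 + (-5969/2071 - 173)*(1/202))*89 = (16 - 364252/2071*1/202)*89 = (16 - 182126/209171)*89 = (3164610/209171)*89 = 281650290/209171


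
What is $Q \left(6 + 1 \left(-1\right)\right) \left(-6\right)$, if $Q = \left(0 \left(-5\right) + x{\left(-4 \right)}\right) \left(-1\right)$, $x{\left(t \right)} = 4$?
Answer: $120$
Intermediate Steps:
$Q = -4$ ($Q = \left(0 \left(-5\right) + 4\right) \left(-1\right) = \left(0 + 4\right) \left(-1\right) = 4 \left(-1\right) = -4$)
$Q \left(6 + 1 \left(-1\right)\right) \left(-6\right) = - 4 \left(6 + 1 \left(-1\right)\right) \left(-6\right) = - 4 \left(6 - 1\right) \left(-6\right) = \left(-4\right) 5 \left(-6\right) = \left(-20\right) \left(-6\right) = 120$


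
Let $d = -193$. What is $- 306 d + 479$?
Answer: $59537$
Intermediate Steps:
$- 306 d + 479 = \left(-306\right) \left(-193\right) + 479 = 59058 + 479 = 59537$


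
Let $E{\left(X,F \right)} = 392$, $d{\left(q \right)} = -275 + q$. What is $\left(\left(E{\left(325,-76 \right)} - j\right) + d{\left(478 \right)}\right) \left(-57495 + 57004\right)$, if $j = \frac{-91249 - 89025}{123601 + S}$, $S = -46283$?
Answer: $- \frac{11338290822}{38659} \approx -2.9329 \cdot 10^{5}$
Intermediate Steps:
$j = - \frac{90137}{38659}$ ($j = \frac{-91249 - 89025}{123601 - 46283} = - \frac{180274}{77318} = \left(-180274\right) \frac{1}{77318} = - \frac{90137}{38659} \approx -2.3316$)
$\left(\left(E{\left(325,-76 \right)} - j\right) + d{\left(478 \right)}\right) \left(-57495 + 57004\right) = \left(\left(392 - - \frac{90137}{38659}\right) + \left(-275 + 478\right)\right) \left(-57495 + 57004\right) = \left(\left(392 + \frac{90137}{38659}\right) + 203\right) \left(-491\right) = \left(\frac{15244465}{38659} + 203\right) \left(-491\right) = \frac{23092242}{38659} \left(-491\right) = - \frac{11338290822}{38659}$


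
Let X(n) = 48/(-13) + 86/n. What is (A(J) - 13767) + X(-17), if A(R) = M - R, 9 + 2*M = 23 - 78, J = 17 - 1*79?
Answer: -3037811/221 ≈ -13746.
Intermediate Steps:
J = -62 (J = 17 - 79 = -62)
M = -32 (M = -9/2 + (23 - 78)/2 = -9/2 + (½)*(-55) = -9/2 - 55/2 = -32)
X(n) = -48/13 + 86/n (X(n) = 48*(-1/13) + 86/n = -48/13 + 86/n)
A(R) = -32 - R
(A(J) - 13767) + X(-17) = ((-32 - 1*(-62)) - 13767) + (-48/13 + 86/(-17)) = ((-32 + 62) - 13767) + (-48/13 + 86*(-1/17)) = (30 - 13767) + (-48/13 - 86/17) = -13737 - 1934/221 = -3037811/221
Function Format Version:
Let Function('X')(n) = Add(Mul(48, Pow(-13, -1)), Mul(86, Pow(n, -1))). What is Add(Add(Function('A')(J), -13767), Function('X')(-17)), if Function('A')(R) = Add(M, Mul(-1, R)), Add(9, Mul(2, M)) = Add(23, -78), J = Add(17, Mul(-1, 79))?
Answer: Rational(-3037811, 221) ≈ -13746.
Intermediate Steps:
J = -62 (J = Add(17, -79) = -62)
M = -32 (M = Add(Rational(-9, 2), Mul(Rational(1, 2), Add(23, -78))) = Add(Rational(-9, 2), Mul(Rational(1, 2), -55)) = Add(Rational(-9, 2), Rational(-55, 2)) = -32)
Function('X')(n) = Add(Rational(-48, 13), Mul(86, Pow(n, -1))) (Function('X')(n) = Add(Mul(48, Rational(-1, 13)), Mul(86, Pow(n, -1))) = Add(Rational(-48, 13), Mul(86, Pow(n, -1))))
Function('A')(R) = Add(-32, Mul(-1, R))
Add(Add(Function('A')(J), -13767), Function('X')(-17)) = Add(Add(Add(-32, Mul(-1, -62)), -13767), Add(Rational(-48, 13), Mul(86, Pow(-17, -1)))) = Add(Add(Add(-32, 62), -13767), Add(Rational(-48, 13), Mul(86, Rational(-1, 17)))) = Add(Add(30, -13767), Add(Rational(-48, 13), Rational(-86, 17))) = Add(-13737, Rational(-1934, 221)) = Rational(-3037811, 221)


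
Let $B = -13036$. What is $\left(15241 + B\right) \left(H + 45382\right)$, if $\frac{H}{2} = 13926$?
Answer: $161480970$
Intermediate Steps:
$H = 27852$ ($H = 2 \cdot 13926 = 27852$)
$\left(15241 + B\right) \left(H + 45382\right) = \left(15241 - 13036\right) \left(27852 + 45382\right) = 2205 \cdot 73234 = 161480970$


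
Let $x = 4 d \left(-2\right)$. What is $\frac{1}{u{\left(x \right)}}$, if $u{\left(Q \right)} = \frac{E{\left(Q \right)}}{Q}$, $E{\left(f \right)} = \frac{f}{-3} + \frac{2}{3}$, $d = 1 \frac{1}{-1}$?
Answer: $-4$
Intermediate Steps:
$d = -1$ ($d = 1 \left(-1\right) = -1$)
$E{\left(f \right)} = \frac{2}{3} - \frac{f}{3}$ ($E{\left(f \right)} = f \left(- \frac{1}{3}\right) + 2 \cdot \frac{1}{3} = - \frac{f}{3} + \frac{2}{3} = \frac{2}{3} - \frac{f}{3}$)
$x = 8$ ($x = 4 \left(-1\right) \left(-2\right) = \left(-4\right) \left(-2\right) = 8$)
$u{\left(Q \right)} = \frac{\frac{2}{3} - \frac{Q}{3}}{Q}$
$\frac{1}{u{\left(x \right)}} = \frac{1}{\frac{1}{3} \cdot \frac{1}{8} \left(2 - 8\right)} = \frac{1}{\frac{1}{3} \cdot \frac{1}{8} \left(-6\right)} = \frac{1}{- \frac{1}{4}} = -4$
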